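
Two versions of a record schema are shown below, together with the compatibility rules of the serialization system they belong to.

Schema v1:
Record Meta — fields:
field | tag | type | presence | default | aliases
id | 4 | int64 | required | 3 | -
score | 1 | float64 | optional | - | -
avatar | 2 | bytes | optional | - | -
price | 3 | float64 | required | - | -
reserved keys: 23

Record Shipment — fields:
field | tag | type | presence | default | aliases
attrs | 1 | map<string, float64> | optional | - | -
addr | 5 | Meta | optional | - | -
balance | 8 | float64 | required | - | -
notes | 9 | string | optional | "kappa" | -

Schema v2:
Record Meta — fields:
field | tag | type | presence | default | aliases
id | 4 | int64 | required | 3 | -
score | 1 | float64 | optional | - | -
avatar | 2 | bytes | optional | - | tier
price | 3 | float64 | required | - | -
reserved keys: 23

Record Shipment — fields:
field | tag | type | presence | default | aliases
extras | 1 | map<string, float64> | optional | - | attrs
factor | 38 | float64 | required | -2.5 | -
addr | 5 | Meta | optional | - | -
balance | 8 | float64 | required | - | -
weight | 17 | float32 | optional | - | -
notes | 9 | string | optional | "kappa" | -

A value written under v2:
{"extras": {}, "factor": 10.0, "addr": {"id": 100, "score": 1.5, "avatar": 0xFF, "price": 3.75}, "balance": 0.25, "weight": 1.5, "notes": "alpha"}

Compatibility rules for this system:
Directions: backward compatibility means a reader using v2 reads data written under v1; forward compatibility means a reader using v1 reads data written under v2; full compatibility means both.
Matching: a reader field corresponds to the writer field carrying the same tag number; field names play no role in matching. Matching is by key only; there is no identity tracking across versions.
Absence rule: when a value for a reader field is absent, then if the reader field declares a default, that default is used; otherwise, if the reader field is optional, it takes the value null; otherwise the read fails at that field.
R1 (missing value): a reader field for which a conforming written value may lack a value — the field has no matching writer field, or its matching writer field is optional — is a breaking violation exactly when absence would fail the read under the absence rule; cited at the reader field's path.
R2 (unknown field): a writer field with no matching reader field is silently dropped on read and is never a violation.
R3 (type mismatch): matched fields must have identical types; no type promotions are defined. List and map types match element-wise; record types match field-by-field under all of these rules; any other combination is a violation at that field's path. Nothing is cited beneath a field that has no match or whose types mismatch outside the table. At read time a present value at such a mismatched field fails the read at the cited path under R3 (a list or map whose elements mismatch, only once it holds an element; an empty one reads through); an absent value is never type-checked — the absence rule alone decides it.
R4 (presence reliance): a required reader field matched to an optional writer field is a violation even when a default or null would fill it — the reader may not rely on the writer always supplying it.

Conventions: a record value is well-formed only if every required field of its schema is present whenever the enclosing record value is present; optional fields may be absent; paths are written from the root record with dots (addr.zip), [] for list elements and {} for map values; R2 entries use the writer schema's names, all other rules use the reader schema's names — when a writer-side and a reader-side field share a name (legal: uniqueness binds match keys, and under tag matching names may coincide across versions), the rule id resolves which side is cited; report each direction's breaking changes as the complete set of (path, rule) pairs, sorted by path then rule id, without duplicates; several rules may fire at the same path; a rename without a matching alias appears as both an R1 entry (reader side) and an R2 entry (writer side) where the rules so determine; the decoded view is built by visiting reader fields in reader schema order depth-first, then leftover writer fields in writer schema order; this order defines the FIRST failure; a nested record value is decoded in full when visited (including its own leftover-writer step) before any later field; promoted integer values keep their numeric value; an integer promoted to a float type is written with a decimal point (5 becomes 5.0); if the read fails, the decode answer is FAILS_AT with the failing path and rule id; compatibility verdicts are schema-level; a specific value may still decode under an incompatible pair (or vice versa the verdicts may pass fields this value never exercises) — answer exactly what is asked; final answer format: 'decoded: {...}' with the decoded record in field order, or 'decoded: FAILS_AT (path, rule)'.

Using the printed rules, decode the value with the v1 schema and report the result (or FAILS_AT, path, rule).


each type pair in Shipment: writer, then reader
decode walk for Shipment under reader schema v1:
  attrs := {} (from writer extras)
  addr.id := 100
  addr.score := 1.5
  addr.avatar := 0xFF
  addr.price := 3.75
  balance := 0.25
  notes := "alpha"
  writer factor: unmatched, discarded
  writer weight: unmatched, discarded
  => decoded: {"attrs": {}, "addr": {"id": 100, "score": 1.5, "avatar": 0xFF, "price": 3.75}, "balance": 0.25, "notes": "alpha"}
diffs on Shipment not affecting the asked answer:
  added field factor to record Shipment: required float64, tag 38, default -2.5 (in v2 it sits immediately before addr) -> inert under this dialect — no rule fires on Shipment and the result does not move
  added field weight to record Shipment: optional float32, tag 17 (in v2 it sits immediately before notes) -> inert under this dialect — no rule fires on Shipment and the result does not move
  renamed field attrs to extras in record Shipment (alias attrs declared on the renamed field) -> inert under this dialect — no rule fires on Shipment and the result does not move

decoded: {"attrs": {}, "addr": {"id": 100, "score": 1.5, "avatar": 0xFF, "price": 3.75}, "balance": 0.25, "notes": "alpha"}


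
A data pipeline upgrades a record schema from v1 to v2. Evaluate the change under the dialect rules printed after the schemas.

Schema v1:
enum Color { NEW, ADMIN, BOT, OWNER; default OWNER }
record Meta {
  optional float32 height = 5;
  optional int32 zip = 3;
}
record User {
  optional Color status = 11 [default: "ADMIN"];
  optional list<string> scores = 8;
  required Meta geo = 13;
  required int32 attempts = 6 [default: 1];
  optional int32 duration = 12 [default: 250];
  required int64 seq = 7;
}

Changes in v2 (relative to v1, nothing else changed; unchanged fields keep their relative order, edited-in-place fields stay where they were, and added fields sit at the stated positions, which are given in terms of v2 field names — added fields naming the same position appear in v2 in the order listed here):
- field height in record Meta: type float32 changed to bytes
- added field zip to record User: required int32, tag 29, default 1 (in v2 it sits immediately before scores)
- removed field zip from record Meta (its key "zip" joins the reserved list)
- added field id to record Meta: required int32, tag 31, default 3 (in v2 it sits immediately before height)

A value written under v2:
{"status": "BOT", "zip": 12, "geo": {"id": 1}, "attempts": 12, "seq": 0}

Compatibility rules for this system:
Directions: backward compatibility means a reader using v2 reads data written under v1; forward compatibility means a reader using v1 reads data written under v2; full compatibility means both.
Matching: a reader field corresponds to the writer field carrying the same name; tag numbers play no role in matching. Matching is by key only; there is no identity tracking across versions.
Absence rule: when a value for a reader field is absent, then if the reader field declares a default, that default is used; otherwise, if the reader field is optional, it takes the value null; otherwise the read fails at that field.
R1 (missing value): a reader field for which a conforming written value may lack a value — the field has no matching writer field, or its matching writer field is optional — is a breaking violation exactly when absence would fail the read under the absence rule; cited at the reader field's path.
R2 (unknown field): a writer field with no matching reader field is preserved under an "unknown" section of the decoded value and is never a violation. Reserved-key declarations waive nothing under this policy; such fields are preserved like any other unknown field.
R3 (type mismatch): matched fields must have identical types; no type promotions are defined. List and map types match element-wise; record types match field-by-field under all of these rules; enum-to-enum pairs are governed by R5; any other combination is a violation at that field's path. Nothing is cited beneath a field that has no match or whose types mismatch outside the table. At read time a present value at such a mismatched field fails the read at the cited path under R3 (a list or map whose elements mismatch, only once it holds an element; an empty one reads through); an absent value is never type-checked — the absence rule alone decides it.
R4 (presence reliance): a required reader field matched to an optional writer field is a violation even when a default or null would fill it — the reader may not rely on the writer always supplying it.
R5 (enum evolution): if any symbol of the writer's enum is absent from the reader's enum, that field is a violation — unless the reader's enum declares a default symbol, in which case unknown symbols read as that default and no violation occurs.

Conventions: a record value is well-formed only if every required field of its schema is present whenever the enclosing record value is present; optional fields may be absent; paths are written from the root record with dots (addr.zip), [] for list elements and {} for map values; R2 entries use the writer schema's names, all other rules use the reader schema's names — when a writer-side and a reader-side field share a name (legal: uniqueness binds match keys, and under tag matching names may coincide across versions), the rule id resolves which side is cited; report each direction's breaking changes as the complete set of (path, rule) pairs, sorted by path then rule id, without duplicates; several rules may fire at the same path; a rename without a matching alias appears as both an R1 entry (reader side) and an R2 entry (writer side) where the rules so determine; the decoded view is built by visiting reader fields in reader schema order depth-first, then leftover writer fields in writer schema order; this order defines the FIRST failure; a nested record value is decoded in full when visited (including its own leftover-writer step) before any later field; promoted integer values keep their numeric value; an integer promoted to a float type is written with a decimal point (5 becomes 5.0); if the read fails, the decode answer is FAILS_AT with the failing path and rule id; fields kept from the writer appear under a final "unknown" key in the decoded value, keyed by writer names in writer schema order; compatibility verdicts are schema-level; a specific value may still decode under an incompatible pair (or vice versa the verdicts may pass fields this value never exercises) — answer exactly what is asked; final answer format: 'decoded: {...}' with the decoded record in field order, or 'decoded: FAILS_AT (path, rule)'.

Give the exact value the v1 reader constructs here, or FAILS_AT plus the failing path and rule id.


in User below, arrows point writer -> reader
decode walk for User under reader schema v1:
  status := "BOT"
  scores := null (absent, optional -> null)
  geo.height := null (absent, optional -> null)
  geo.zip := null (absent, optional -> null)
  writer geo.id: kept under "unknown"
  attempts := 12
  duration := 250 (absent -> default)
  seq := 0
  writer zip: kept under "unknown"
  => decoded: {"status": "BOT", "scores": null, "geo": {"height": null, "zip": null, "unknown": {"id": 1}}, "attempts": 12, "duration": 250, "seq": 0, "unknown": {"zip": 12}}
diffs on User not affecting the asked answer:
  field height in record Meta: type float32 changed to bytes -> affects the rule determinations only; this particular User value decodes identically
  removed field zip from record Meta (its key "zip" joins the reserved list) -> fires no rule on User under this dialect and leaves the result unchanged

decoded: {"status": "BOT", "scores": null, "geo": {"height": null, "zip": null, "unknown": {"id": 1}}, "attempts": 12, "duration": 250, "seq": 0, "unknown": {"zip": 12}}


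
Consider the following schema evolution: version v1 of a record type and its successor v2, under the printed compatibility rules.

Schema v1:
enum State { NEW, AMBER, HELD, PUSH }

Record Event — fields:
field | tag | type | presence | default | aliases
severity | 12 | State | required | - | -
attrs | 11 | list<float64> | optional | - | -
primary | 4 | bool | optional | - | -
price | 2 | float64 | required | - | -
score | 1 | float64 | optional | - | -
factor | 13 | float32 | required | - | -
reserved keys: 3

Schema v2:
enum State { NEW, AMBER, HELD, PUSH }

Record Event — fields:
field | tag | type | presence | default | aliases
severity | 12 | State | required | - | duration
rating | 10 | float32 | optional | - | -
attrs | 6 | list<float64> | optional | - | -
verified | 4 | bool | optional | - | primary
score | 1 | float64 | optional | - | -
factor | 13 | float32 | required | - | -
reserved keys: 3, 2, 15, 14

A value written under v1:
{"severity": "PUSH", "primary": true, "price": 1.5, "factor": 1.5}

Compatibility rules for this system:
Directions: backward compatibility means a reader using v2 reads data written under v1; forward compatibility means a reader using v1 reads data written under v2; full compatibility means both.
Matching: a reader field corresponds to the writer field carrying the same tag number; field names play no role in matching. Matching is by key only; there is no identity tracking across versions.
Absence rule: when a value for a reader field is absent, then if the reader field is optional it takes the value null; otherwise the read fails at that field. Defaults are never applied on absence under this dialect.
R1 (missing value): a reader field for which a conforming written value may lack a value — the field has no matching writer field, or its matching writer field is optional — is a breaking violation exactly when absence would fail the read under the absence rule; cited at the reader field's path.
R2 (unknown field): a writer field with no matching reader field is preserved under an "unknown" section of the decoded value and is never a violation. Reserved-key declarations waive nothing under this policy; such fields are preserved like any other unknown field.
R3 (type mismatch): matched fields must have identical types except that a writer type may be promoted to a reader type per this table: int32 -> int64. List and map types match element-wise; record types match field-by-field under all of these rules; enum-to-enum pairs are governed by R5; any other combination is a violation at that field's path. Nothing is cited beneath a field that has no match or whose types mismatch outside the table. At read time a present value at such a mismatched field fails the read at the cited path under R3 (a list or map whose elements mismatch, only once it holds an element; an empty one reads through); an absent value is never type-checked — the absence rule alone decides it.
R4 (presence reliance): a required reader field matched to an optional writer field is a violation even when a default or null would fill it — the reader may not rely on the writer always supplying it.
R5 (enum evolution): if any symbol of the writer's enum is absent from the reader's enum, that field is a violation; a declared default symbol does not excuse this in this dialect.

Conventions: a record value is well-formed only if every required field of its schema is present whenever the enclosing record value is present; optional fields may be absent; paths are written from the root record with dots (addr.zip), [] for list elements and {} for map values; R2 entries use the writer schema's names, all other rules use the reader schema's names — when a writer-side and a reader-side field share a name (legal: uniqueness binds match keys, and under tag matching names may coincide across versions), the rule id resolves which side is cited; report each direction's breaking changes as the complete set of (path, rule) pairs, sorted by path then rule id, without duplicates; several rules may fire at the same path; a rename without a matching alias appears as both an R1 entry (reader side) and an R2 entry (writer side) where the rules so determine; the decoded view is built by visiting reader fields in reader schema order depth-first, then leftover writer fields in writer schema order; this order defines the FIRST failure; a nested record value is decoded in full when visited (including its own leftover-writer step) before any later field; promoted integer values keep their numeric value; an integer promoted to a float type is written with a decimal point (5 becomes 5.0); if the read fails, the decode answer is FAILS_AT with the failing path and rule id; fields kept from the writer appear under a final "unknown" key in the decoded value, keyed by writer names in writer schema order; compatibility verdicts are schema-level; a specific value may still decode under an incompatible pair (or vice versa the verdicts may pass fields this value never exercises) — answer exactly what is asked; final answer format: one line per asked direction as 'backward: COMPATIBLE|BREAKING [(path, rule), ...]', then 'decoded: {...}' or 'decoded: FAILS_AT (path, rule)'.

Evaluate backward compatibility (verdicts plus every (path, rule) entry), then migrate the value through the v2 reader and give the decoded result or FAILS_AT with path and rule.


arrows below run writer -> reader for Event
backward analysis of Event with v2 as reader and v1 as writer:
  State -> State, writer required: severity aligns to severity
  rating has no writer counterpart
  attrs has no writer counterpart
  bool -> bool, writer optional: verified aligns to primary
  float64 -> float64, writer optional: score aligns to score
  float32 -> float32, writer required: factor aligns to factor
  writer field attrs has no reader counterpart
  writer field price has no reader counterpart
  nothing fires on Event: backward is COMPATIBLE
decoding the Event value with the v2 reader:
  severity := "PUSH"
  rating := null (absent, optional -> null)
  attrs := null (absent, optional -> null)
  verified := true (from writer primary)
  score := null (absent, optional -> null)
  factor := 1.5
  writer price: kept under "unknown"
  => decoded: {"severity": "PUSH", "rating": null, "attrs": null, "verified": true, "score": null, "factor": 1.5, "unknown": {"price": 1.5}}
ruling out the remaining Event differences:
  field attrs in record Event: tag 11 changed to 6 -> inert for the asked Event verdict: nothing fires

backward: COMPATIBLE []; decoded: {"severity": "PUSH", "rating": null, "attrs": null, "verified": true, "score": null, "factor": 1.5, "unknown": {"price": 1.5}}


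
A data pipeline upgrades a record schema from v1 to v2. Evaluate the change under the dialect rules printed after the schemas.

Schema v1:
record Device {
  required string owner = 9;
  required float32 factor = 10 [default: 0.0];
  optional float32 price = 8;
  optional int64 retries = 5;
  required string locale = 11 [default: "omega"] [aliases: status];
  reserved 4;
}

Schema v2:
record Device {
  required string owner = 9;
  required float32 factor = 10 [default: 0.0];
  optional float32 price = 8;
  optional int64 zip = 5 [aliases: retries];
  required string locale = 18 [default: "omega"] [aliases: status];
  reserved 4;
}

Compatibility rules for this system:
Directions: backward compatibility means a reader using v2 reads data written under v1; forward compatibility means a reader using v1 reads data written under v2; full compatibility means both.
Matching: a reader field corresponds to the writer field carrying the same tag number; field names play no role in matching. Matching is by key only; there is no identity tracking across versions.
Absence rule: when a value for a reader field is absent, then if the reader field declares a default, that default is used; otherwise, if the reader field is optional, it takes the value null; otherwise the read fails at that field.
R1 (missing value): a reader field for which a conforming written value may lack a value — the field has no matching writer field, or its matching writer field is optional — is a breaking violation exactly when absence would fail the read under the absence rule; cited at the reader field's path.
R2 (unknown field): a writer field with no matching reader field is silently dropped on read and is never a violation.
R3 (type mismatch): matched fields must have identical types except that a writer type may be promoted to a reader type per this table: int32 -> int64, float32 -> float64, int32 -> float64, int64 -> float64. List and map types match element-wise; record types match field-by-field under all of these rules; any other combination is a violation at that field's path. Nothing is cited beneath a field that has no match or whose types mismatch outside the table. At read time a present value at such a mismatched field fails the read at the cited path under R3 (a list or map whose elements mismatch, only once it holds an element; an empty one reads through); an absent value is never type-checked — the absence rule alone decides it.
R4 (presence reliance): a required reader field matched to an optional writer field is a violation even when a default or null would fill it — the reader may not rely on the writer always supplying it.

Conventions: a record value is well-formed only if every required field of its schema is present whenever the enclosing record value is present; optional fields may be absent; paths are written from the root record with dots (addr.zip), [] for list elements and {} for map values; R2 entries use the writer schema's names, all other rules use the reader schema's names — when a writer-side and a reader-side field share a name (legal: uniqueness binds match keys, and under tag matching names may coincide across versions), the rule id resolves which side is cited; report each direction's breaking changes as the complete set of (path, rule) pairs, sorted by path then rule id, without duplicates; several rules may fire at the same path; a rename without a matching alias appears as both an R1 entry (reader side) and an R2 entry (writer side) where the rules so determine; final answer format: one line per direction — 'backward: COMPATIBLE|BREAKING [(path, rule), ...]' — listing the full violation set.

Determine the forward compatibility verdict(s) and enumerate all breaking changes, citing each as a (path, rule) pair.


forward: COMPATIBLE []

arrows below run writer -> reader for Device
forward pass over Device, reader schema v1, writer schema v2:
  string -> string, writer required: owner aligns to owner
  float32 -> float32, writer required: factor aligns to factor
  float32 -> float32, writer optional: price aligns to price
  int64 -> int64, writer optional: retries aligns to zip
  locale has no writer counterpart
  locale (writer side), unknown to reader
  => no violations; forward on Device: COMPATIBLE
the rest of the Device diff is inert for this question:
  field locale in record Device: tag 11 changed to 18 -> triggers nothing under Device's printed rules — same verdict
  renamed field retries to zip in record Device (alias retries declared on the renamed field) -> triggers nothing under Device's printed rules — same verdict


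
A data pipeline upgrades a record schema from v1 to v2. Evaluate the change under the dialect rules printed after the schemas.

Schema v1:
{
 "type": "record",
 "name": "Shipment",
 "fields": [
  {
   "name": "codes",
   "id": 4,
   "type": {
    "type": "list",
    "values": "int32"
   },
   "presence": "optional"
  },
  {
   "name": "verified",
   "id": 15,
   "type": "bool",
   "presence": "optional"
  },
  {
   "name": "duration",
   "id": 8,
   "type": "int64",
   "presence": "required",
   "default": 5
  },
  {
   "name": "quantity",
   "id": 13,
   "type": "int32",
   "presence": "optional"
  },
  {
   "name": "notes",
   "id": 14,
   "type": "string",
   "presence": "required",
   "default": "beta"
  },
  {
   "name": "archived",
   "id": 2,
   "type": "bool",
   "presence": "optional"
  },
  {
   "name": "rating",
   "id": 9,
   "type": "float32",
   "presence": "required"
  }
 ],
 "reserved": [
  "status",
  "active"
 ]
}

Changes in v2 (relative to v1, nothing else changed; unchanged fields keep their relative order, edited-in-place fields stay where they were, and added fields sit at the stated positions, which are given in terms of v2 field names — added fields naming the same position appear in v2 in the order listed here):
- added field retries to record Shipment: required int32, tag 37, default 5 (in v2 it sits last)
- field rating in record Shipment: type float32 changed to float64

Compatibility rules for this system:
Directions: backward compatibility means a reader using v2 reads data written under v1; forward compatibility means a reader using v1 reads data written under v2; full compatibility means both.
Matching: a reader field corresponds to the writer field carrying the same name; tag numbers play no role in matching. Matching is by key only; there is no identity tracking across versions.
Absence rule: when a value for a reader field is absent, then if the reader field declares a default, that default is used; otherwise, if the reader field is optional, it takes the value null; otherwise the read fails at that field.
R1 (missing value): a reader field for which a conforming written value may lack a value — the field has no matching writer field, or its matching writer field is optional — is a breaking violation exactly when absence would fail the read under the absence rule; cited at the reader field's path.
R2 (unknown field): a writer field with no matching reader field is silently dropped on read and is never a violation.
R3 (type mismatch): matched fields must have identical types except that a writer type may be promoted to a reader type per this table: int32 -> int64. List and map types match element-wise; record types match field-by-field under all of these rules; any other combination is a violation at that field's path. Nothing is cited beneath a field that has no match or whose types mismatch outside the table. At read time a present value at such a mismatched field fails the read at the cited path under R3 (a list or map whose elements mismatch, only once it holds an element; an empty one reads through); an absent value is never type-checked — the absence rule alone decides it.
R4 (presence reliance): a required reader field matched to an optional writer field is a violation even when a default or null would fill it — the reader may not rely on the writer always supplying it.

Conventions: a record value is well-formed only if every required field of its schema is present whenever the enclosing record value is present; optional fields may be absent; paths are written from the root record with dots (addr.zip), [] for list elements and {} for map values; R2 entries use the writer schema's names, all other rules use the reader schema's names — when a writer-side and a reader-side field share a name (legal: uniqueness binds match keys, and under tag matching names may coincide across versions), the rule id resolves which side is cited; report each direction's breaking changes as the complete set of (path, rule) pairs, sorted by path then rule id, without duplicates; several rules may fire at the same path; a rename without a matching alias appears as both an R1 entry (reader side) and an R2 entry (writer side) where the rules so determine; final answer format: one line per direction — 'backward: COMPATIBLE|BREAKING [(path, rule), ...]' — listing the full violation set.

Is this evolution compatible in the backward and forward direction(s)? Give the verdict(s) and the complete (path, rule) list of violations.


backward: BREAKING [(rating, R3)]; forward: BREAKING [(rating, R3)]

each type pair in Shipment: writer, then reader
backward pass over Shipment, reader schema v2, writer schema v1:
  list<int32> -> list<int32>, writer optional: codes aligns to codes
  bool -> bool, writer optional: verified aligns to verified
  int64 -> int64, writer required: duration aligns to duration
  int32 -> int32, writer optional: quantity aligns to quantity
  string -> string, writer required: notes aligns to notes
  bool -> bool, writer optional: archived aligns to archived
  float32 -> float64, writer required: rating aligns to rating
  retries: no writer-side match
  violation R3 at rating
  => backward verdict for Shipment: BREAKING, 1 violation(s)
forward pass over Shipment, reader schema v1, writer schema v2:
  list<int32> -> list<int32>, writer optional: codes aligns to codes
  bool -> bool, writer optional: verified aligns to verified
  int64 -> int64, writer required: duration aligns to duration
  int32 -> int32, writer optional: quantity aligns to quantity
  string -> string, writer required: notes aligns to notes
  bool -> bool, writer optional: archived aligns to archived
  float64 -> float32, writer required: rating aligns to rating
  writer retries: unknown to reader
  violation R3 at rating
  => forward verdict for Shipment: BREAKING, 1 violation(s)


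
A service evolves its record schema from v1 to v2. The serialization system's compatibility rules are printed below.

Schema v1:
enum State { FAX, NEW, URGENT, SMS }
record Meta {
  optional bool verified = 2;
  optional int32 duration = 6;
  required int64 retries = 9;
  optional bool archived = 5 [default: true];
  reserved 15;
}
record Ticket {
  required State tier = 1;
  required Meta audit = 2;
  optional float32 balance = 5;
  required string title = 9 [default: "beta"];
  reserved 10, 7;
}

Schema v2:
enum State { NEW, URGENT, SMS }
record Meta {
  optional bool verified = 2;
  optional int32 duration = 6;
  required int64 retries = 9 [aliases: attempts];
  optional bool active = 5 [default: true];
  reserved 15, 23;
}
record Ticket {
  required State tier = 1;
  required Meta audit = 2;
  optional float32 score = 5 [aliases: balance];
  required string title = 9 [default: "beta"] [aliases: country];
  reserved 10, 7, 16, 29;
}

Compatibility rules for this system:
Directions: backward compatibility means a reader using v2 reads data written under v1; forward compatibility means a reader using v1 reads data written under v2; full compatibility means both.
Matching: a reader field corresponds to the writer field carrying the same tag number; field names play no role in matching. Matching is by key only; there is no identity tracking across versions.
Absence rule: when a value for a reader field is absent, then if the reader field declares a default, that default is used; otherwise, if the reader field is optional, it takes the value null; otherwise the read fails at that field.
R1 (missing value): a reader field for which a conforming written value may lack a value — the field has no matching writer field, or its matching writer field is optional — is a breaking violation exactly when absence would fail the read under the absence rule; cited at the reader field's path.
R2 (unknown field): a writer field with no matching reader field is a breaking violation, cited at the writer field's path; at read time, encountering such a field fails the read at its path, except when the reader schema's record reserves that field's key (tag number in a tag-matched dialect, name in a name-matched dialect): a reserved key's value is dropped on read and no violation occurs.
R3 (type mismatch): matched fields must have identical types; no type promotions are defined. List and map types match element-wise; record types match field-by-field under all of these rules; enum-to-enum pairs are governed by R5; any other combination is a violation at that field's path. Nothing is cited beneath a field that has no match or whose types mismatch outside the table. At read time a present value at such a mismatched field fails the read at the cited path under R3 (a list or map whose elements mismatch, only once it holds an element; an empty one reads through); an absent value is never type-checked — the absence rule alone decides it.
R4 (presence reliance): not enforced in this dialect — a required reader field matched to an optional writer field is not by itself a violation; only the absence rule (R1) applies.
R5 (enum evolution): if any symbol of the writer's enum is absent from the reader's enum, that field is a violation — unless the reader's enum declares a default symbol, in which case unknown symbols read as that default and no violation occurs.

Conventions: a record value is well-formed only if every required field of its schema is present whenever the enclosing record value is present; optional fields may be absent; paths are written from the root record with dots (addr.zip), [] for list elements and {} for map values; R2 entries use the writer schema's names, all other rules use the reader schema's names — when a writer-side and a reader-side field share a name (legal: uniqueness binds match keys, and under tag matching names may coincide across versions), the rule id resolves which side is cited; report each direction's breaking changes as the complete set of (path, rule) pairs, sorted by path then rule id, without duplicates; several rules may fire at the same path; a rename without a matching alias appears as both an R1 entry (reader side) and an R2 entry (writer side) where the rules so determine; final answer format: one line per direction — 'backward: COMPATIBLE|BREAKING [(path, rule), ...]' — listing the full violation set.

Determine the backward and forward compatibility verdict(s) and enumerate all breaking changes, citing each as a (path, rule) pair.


backward: BREAKING [(tier, R5)]; forward: COMPATIBLE []

each type pair in Ticket: writer, then reader
backward pass over Ticket, reader schema v2, writer schema v1:
  tier: paired with writer tier (State -> State; writer required)
  audit: paired with writer audit (Meta -> Meta; writer required)
  score: paired with writer balance (float32 -> float32; writer optional)
  title: paired with writer title (string -> string; writer required)
  audit.verified: paired with writer audit.verified (bool -> bool; writer optional)
  audit.duration: paired with writer audit.duration (int32 -> int32; writer optional)
  audit.retries: paired with writer audit.retries (int64 -> int64; writer required)
  audit.active: paired with writer audit.archived (bool -> bool; writer optional)
  rule R5 violated at tier
  => backward: BREAKING (1)
forward pass over Ticket, reader schema v1, writer schema v2:
  tier: paired with writer tier (State -> State; writer required)
  audit: paired with writer audit (Meta -> Meta; writer required)
  balance: paired with writer score (float32 -> float32; writer optional)
  title: paired with writer title (string -> string; writer required)
  audit.verified: paired with writer audit.verified (bool -> bool; writer optional)
  audit.duration: paired with writer audit.duration (int32 -> int32; writer optional)
  audit.retries: paired with writer audit.retries (int64 -> int64; writer required)
  audit.archived: paired with writer audit.active (bool -> bool; writer optional)
  => forward verdict for Ticket: COMPATIBLE, no violations


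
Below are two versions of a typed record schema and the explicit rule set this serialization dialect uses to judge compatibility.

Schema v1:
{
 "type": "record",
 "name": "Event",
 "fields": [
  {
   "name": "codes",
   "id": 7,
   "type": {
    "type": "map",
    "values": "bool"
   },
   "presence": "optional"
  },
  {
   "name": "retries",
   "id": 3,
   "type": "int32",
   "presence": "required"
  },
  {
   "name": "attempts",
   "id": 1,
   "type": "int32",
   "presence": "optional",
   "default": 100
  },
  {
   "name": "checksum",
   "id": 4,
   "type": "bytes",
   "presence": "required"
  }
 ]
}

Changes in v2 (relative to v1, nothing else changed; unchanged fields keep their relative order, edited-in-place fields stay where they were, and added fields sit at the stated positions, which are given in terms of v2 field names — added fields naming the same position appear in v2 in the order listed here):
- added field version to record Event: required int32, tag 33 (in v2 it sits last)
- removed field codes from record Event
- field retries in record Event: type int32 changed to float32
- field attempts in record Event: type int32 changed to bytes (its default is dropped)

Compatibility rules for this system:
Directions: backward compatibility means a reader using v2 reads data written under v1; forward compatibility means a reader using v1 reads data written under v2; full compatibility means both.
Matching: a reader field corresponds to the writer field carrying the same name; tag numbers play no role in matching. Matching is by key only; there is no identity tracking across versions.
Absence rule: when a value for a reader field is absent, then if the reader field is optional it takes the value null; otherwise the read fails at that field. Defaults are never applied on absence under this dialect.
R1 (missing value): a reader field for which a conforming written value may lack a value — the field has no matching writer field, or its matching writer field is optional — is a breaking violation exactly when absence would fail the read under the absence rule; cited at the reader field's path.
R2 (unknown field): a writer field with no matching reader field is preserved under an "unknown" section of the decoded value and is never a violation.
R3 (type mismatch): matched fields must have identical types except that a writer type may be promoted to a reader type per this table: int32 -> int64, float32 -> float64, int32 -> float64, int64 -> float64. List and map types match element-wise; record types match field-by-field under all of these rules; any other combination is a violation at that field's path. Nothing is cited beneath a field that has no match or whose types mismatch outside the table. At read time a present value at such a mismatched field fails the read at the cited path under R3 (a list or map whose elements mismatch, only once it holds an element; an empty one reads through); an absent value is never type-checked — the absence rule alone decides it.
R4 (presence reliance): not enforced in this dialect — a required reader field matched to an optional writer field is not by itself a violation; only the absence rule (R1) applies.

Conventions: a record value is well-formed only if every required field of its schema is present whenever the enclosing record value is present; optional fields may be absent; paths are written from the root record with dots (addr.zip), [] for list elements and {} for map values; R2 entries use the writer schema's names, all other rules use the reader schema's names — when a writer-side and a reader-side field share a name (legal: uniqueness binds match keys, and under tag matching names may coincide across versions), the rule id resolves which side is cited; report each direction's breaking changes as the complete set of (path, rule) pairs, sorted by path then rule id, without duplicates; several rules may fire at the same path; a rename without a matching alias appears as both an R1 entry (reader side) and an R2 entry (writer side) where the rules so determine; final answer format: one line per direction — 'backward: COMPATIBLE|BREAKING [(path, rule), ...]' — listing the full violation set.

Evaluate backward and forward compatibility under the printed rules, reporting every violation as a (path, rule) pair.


each type pair in Event: writer, then reader
backward for Event (reader v2, writer v1):
  retries <- retries (int32 -> float32, writer required)
  attempts <- attempts (int32 -> bytes, writer optional)
  checksum <- checksum (bytes -> bytes, writer required)
  version: no writer-side match
  leftover writer field: codes
  violation R3 at attempts
  violation R3 at retries
  violation R1 at version
  => backward verdict for Event: BREAKING, 3 violation(s)
forward for Event (reader v1, writer v2):
  codes: no writer-side match
  retries <- retries (float32 -> int32, writer required)
  attempts <- attempts (bytes -> int32, writer optional)
  checksum <- checksum (bytes -> bytes, writer required)
  leftover writer field: version
  violation R3 at attempts
  violation R3 at retries
  => forward verdict for Event: BREAKING, 2 violation(s)

backward: BREAKING [(attempts, R3), (retries, R3), (version, R1)]; forward: BREAKING [(attempts, R3), (retries, R3)]
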